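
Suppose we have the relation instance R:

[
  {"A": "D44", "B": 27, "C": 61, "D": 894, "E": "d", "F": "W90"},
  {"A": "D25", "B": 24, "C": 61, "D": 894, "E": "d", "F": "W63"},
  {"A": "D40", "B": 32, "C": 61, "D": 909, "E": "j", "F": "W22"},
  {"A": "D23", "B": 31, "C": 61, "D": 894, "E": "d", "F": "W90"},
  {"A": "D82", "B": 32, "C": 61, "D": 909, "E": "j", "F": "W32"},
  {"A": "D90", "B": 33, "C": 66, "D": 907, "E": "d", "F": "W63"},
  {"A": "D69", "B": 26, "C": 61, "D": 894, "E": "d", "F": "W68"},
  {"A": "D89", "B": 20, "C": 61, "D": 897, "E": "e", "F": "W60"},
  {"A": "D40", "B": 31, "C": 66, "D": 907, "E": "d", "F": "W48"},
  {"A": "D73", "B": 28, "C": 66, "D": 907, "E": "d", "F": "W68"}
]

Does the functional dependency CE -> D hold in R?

Yes

(C=61, E=d): 4 rows → D = 894, 894, 894, 894 ✓
(C=61, E=j): 2 rows → D = 909, 909 ✓
(C=66, E=d): 3 rows → D = 907, 907, 907 ✓
(C=61, E=e): 1 row → D = 897 ✓
Every CE value is associated with a single D value, so CE -> D holds.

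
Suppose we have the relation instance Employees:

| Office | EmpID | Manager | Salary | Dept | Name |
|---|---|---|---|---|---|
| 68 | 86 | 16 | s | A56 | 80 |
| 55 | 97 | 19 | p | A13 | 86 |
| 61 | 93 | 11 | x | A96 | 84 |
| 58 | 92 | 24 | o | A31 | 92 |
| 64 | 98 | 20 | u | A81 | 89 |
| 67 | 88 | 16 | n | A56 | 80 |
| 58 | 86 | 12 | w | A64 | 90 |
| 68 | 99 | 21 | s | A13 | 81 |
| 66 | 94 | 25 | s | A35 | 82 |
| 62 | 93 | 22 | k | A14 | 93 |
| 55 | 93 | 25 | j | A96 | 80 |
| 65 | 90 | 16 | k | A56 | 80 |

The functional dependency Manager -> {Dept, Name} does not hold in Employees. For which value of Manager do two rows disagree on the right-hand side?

Manager=16: 3 rows → {Dept,Name} = (A56, 80), (A56, 80), (A56, 80) ✓
Manager=19: 1 row → {Dept,Name} = (A13, 86) ✓
Manager=11: 1 row → {Dept,Name} = (A96, 84) ✓
Manager=24: 1 row → {Dept,Name} = (A31, 92) ✓
Manager=20: 1 row → {Dept,Name} = (A81, 89) ✓
Manager=12: 1 row → {Dept,Name} = (A64, 90) ✓
Manager=21: 1 row → {Dept,Name} = (A13, 81) ✓
Manager=25: 2 rows → {Dept,Name} takes values {(A35, 82), (A96, 80)} — violation
Manager=22: 1 row → {Dept,Name} = (A14, 93) ✓
The only Manager value with inconsistent RHS is Manager=25.

25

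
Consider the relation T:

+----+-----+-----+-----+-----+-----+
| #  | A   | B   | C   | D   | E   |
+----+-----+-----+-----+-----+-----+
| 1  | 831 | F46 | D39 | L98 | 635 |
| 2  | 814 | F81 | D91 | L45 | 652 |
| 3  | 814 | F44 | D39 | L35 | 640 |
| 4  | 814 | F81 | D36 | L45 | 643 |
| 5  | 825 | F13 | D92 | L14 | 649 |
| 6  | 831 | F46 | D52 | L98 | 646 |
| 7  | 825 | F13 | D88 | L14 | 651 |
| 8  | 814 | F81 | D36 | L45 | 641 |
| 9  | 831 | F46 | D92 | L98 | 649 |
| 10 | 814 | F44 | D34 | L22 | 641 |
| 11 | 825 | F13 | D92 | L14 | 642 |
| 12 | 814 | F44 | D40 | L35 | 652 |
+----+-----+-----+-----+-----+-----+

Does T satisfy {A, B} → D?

(A=831, B=F46): rows 1, 6, 9 → D = L98, L98, L98 ✓
(A=814, B=F81): rows 2, 4, 8 → D = L45, L45, L45 ✓
(A=814, B=F44): rows 3, 10, 12 → D takes values {L35, L22} — violation
(A=825, B=F13): rows 5, 7, 11 → D = L14, L14, L14 ✓
Two rows agree on {A, B} but differ on D, so {A, B} → D does not hold.

No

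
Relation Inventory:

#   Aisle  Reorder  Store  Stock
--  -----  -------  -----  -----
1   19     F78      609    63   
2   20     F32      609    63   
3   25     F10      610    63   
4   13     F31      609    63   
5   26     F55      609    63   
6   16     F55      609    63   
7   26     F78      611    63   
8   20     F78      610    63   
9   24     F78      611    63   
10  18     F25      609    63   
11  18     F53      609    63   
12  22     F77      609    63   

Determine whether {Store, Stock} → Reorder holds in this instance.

No

(Store=609, Stock=63): rows 1, 2, 4, 5, 6, 10, 11, 12 → Reorder takes values {F78, F32, F31, F55, F25, F53, F77} — violation
(Store=610, Stock=63): rows 3, 8 → Reorder takes values {F10, F78} — violation
(Store=611, Stock=63): rows 7, 9 → Reorder = F78, F78 ✓
Two rows agree on {Store, Stock} but differ on Reorder, so {Store, Stock} → Reorder does not hold.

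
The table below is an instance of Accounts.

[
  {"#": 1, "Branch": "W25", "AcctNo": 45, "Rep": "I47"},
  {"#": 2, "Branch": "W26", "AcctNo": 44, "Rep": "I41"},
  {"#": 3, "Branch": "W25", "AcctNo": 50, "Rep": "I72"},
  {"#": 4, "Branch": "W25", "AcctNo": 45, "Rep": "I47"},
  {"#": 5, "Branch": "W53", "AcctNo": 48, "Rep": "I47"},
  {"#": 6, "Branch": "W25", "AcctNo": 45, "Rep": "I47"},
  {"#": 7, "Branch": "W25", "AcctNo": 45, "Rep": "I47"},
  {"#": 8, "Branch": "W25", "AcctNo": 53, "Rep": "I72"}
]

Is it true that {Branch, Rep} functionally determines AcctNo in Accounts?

(Branch=W25, Rep=I47): rows 1, 4, 6, 7 → AcctNo = 45, 45, 45, 45 ✓
(Branch=W26, Rep=I41): row 2 → AcctNo = 44 ✓
(Branch=W25, Rep=I72): rows 3, 8 → AcctNo takes values {50, 53} — violation
(Branch=W53, Rep=I47): row 5 → AcctNo = 48 ✓
Two rows agree on {Branch, Rep} but differ on AcctNo, so {Branch, Rep} → AcctNo does not hold.

No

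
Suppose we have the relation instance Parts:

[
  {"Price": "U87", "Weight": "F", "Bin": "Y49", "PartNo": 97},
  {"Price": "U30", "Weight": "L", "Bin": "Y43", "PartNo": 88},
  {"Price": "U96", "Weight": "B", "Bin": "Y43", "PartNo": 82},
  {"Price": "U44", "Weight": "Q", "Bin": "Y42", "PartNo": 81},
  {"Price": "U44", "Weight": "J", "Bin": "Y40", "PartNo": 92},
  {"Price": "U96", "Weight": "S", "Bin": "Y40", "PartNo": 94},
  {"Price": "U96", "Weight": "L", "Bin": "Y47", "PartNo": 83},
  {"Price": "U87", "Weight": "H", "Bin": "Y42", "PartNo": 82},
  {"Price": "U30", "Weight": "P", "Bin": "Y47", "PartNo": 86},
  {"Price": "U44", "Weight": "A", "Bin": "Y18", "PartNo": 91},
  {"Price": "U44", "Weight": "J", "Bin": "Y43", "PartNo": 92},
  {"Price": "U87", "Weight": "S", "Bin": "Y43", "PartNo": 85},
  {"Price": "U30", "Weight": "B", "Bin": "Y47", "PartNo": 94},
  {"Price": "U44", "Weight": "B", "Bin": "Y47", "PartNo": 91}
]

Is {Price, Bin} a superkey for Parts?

No

Two distinct rows share (Price=U30, Bin=Y47), so {Price, Bin} does not determine every attribute — not a superkey.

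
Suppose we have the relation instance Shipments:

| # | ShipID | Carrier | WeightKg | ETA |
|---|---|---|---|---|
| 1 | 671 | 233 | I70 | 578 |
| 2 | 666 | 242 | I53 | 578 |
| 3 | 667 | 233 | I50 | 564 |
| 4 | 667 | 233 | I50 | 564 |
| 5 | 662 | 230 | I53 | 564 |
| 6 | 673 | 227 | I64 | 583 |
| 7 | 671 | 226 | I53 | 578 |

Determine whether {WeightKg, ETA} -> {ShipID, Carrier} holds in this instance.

(WeightKg=I70, ETA=578): row 1 → {ShipID,Carrier} = (671, 233) ✓
(WeightKg=I53, ETA=578): rows 2, 7 → {ShipID,Carrier} takes values {(666, 242), (671, 226)} — violation
(WeightKg=I50, ETA=564): rows 3, 4 → {ShipID,Carrier} = (667, 233), (667, 233) ✓
(WeightKg=I53, ETA=564): row 5 → {ShipID,Carrier} = (662, 230) ✓
(WeightKg=I64, ETA=583): row 6 → {ShipID,Carrier} = (673, 227) ✓
Two rows agree on {WeightKg, ETA} but differ on {ShipID, Carrier}, so {WeightKg, ETA} -> {ShipID, Carrier} does not hold.

No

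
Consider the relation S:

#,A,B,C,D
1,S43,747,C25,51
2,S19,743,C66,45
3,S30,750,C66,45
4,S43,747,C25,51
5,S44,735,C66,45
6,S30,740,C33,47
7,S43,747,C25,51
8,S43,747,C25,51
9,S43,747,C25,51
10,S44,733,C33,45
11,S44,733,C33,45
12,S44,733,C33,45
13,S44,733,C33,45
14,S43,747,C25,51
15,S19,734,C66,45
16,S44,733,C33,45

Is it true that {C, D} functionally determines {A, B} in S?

(C=C25, D=51): rows 1, 4, 7, 8, 9, 14 → {A,B} = (S43, 747), (S43, 747), (S43, 747), (S43, 747), (S43, 747), (S43, 747) ✓
(C=C66, D=45): rows 2, 3, 5, 15 → {A,B} takes values {(S19, 743), (S30, 750), (S44, 735), (S19, 734)} — violation
(C=C33, D=47): row 6 → {A,B} = (S30, 740) ✓
(C=C33, D=45): rows 10, 11, 12, 13, 16 → {A,B} = (S44, 733), (S44, 733), (S44, 733), (S44, 733), (S44, 733) ✓
Two rows agree on {C, D} but differ on {A, B}, so {C, D} -> {A, B} does not hold.

No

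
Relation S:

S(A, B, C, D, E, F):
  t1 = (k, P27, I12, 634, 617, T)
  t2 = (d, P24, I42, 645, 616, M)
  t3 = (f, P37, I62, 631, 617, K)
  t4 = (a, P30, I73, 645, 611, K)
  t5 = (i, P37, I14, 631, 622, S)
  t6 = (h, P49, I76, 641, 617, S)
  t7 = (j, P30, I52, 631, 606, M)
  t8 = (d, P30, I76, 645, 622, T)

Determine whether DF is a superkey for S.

Yes

All 8 rows have distinct DF values, so DF → (all attributes) holds and DF is a superkey.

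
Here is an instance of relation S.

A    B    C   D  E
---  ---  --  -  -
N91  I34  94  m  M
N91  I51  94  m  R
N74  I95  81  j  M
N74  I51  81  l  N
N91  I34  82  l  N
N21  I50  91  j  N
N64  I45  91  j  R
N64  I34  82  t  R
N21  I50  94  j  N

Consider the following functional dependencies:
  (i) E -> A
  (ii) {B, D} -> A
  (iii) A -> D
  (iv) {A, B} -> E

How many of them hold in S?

1

(i) E -> A: E=M: 2 rows → A takes values {N91, N74} — violation; E=R: 3 rows → A takes values {N91, N64} — violation; E=N: 4 rows → A takes values {N74, N91, N21} — violation — fails.
(ii) {B, D} -> A: every LHS value maps to a single RHS value — holds.
(iii) A -> D: A=N91: 3 rows → D takes values {m, l} — violation; A=N74: 2 rows → D takes values {j, l} — violation; A=N64: 2 rows → D takes values {j, t} — violation — fails.
(iv) {A, B} -> E: (A=N91, B=I34): 2 rows → E takes values {M, N} — violation — fails.
1 of the 4 dependencies holds.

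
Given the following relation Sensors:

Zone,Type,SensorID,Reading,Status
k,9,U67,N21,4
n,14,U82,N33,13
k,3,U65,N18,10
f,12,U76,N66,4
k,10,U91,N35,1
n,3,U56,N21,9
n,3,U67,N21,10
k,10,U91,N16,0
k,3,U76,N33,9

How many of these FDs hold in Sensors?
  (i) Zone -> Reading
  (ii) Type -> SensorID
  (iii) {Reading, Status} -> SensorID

(i) Zone -> Reading: Zone=k: 5 rows → Reading takes values {N21, N18, N35, N16, N33} — violation; Zone=n: 3 rows → Reading takes values {N33, N21} — violation — fails.
(ii) Type -> SensorID: Type=3: 4 rows → SensorID takes values {U65, U56, U67, U76} — violation — fails.
(iii) {Reading, Status} -> SensorID: every LHS value maps to a single RHS value — holds.
1 of the 3 dependencies holds.

1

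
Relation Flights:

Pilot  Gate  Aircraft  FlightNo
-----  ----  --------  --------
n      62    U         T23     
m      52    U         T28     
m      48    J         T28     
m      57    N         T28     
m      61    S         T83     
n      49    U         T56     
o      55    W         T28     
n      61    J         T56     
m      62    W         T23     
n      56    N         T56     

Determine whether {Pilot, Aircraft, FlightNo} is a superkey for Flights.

All 10 rows have distinct {Pilot, Aircraft, FlightNo} values, so {Pilot, Aircraft, FlightNo} → (all attributes) holds and {Pilot, Aircraft, FlightNo} is a superkey.

Yes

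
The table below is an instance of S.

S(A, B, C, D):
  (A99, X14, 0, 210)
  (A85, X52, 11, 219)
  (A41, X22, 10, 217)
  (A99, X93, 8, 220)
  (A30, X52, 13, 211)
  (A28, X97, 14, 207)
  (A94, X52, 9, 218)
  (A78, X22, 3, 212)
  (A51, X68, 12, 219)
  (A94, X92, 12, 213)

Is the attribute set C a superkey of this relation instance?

Two distinct rows share C=12, so C does not determine every attribute — not a superkey.

No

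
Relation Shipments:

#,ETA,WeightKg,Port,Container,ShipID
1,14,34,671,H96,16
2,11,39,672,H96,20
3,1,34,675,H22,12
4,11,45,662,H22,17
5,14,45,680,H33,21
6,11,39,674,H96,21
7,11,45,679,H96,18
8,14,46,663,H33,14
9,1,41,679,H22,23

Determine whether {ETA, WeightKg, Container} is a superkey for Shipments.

Rows 2 and 6 have the same {ETA, WeightKg, Container} value (ETA=11, WeightKg=39, Container=H96) but are distinct tuples, so {ETA, WeightKg, Container} does not determine every attribute — not a superkey.

No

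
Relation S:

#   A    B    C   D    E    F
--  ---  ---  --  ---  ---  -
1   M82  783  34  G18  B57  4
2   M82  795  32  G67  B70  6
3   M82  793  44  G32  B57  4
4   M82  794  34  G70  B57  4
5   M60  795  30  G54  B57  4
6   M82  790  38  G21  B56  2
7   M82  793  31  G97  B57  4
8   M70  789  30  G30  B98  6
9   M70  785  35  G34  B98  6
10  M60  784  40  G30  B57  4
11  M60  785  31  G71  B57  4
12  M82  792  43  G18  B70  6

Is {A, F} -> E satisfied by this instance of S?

(A=M82, F=4): rows 1, 3, 4, 7 → E = B57, B57, B57, B57 ✓
(A=M82, F=6): rows 2, 12 → E = B70, B70 ✓
(A=M60, F=4): rows 5, 10, 11 → E = B57, B57, B57 ✓
(A=M82, F=2): row 6 → E = B56 ✓
(A=M70, F=6): rows 8, 9 → E = B98, B98 ✓
Every {A, F} value is associated with a single E value, so {A, F} -> E holds.

Yes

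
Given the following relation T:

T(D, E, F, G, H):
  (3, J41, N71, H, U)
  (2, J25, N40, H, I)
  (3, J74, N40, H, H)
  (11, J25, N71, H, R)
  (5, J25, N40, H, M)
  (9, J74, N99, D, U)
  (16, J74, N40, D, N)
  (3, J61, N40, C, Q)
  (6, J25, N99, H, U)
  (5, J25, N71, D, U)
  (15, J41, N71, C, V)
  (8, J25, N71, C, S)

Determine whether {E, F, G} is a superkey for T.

Two distinct rows share (E=J25, F=N40, G=H), so {E, F, G} does not determine every attribute — not a superkey.

No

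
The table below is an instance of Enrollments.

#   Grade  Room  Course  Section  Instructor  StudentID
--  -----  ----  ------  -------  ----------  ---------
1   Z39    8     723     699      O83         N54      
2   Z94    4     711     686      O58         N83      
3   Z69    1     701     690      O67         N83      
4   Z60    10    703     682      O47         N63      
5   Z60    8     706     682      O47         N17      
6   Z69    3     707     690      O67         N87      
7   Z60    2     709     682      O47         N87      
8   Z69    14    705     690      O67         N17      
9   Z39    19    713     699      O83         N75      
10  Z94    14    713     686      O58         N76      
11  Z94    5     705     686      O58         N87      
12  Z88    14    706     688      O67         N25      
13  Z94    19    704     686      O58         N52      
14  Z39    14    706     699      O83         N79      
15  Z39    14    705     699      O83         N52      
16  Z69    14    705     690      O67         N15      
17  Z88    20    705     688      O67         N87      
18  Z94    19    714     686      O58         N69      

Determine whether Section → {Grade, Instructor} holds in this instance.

Yes

Section=699: rows 1, 9, 14, 15 → {Grade,Instructor} = (Z39, O83), (Z39, O83), (Z39, O83), (Z39, O83) ✓
Section=686: rows 2, 10, 11, 13, 18 → {Grade,Instructor} = (Z94, O58), (Z94, O58), (Z94, O58), (Z94, O58), (Z94, O58) ✓
Section=690: rows 3, 6, 8, 16 → {Grade,Instructor} = (Z69, O67), (Z69, O67), (Z69, O67), (Z69, O67) ✓
Section=682: rows 4, 5, 7 → {Grade,Instructor} = (Z60, O47), (Z60, O47), (Z60, O47) ✓
Section=688: rows 12, 17 → {Grade,Instructor} = (Z88, O67), (Z88, O67) ✓
Every Section value is associated with a single {Grade, Instructor} value, so Section → {Grade, Instructor} holds.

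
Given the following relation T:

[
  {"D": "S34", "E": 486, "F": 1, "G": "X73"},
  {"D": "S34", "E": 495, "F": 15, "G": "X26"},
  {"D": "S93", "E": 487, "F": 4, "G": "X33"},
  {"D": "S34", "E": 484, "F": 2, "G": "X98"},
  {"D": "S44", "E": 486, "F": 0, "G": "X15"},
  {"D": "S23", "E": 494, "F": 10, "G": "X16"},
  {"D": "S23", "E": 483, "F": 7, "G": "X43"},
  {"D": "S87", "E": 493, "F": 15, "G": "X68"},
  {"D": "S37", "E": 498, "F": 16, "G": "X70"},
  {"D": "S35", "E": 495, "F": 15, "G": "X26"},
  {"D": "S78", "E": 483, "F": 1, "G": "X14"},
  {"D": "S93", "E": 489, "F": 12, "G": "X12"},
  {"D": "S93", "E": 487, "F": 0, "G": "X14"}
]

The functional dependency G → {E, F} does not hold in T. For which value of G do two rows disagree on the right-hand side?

X14

G=X73: 1 row → {E,F} = (486, 1) ✓
G=X26: 2 rows → {E,F} = (495, 15), (495, 15) ✓
G=X33: 1 row → {E,F} = (487, 4) ✓
G=X98: 1 row → {E,F} = (484, 2) ✓
G=X15: 1 row → {E,F} = (486, 0) ✓
G=X16: 1 row → {E,F} = (494, 10) ✓
G=X43: 1 row → {E,F} = (483, 7) ✓
G=X68: 1 row → {E,F} = (493, 15) ✓
G=X70: 1 row → {E,F} = (498, 16) ✓
G=X14: 2 rows → {E,F} takes values {(483, 1), (487, 0)} — violation
G=X12: 1 row → {E,F} = (489, 12) ✓
The only G value with inconsistent RHS is G=X14.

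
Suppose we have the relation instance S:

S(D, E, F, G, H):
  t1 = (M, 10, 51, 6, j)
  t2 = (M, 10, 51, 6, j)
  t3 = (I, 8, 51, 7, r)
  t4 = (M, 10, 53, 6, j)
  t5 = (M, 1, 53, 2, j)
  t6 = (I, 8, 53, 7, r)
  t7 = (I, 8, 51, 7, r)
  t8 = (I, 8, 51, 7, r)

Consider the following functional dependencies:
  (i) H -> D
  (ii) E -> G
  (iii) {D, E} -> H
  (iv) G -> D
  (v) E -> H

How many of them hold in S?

(i) H -> D: every LHS value maps to a single RHS value — holds.
(ii) E -> G: every LHS value maps to a single RHS value — holds.
(iii) {D, E} -> H: every LHS value maps to a single RHS value — holds.
(iv) G -> D: every LHS value maps to a single RHS value — holds.
(v) E -> H: every LHS value maps to a single RHS value — holds.
5 of the 5 dependencies hold.

5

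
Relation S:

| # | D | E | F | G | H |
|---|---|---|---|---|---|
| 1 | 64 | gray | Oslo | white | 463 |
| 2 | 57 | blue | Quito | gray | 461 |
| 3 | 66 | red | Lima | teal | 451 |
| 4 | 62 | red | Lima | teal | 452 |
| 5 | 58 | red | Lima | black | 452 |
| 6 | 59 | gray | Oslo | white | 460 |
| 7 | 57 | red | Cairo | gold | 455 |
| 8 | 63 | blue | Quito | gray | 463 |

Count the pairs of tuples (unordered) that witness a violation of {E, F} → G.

(E=gray, F=Oslo): all 2 rows agree on G — 0 pairs.
(E=blue, F=Quito): all 2 rows agree on G — 0 pairs.
(E=red, F=Lima): violating pairs (3,5), (4,5) — 2 pairs.

2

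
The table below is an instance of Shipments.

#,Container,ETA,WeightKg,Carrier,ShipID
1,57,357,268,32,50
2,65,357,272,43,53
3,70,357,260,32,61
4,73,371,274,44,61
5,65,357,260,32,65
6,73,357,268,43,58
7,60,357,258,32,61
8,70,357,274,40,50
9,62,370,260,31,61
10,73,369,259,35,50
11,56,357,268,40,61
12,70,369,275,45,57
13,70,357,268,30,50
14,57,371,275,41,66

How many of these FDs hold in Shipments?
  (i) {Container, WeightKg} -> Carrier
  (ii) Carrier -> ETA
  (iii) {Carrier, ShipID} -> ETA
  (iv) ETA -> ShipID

3

(i) {Container, WeightKg} -> Carrier: every LHS value maps to a single RHS value — holds.
(ii) Carrier -> ETA: every LHS value maps to a single RHS value — holds.
(iii) {Carrier, ShipID} -> ETA: every LHS value maps to a single RHS value — holds.
(iv) ETA -> ShipID: ETA=357: rows 1, 2, 3, 5, 6, 7, 8, 11, 13 → ShipID takes values {50, 53, 61, 65, 58} — violation; ETA=371: rows 4, 14 → ShipID takes values {61, 66} — violation; ETA=369: rows 10, 12 → ShipID takes values {50, 57} — violation — fails.
3 of the 4 dependencies hold.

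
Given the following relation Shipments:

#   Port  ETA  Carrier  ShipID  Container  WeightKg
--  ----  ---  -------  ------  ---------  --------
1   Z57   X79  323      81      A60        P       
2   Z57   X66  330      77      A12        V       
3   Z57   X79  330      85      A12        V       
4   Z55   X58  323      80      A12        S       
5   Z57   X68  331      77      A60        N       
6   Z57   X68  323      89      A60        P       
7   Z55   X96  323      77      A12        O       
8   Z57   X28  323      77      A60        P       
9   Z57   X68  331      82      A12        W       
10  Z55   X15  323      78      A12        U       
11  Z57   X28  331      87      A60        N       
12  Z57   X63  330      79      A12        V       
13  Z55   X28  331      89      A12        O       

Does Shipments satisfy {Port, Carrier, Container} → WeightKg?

No

(Port=Z57, Carrier=323, Container=A60): rows 1, 6, 8 → WeightKg = P, P, P ✓
(Port=Z57, Carrier=330, Container=A12): rows 2, 3, 12 → WeightKg = V, V, V ✓
(Port=Z55, Carrier=323, Container=A12): rows 4, 7, 10 → WeightKg takes values {S, O, U} — violation
(Port=Z57, Carrier=331, Container=A60): rows 5, 11 → WeightKg = N, N ✓
(Port=Z57, Carrier=331, Container=A12): row 9 → WeightKg = W ✓
(Port=Z55, Carrier=331, Container=A12): row 13 → WeightKg = O ✓
Two rows agree on {Port, Carrier, Container} but differ on WeightKg, so {Port, Carrier, Container} → WeightKg does not hold.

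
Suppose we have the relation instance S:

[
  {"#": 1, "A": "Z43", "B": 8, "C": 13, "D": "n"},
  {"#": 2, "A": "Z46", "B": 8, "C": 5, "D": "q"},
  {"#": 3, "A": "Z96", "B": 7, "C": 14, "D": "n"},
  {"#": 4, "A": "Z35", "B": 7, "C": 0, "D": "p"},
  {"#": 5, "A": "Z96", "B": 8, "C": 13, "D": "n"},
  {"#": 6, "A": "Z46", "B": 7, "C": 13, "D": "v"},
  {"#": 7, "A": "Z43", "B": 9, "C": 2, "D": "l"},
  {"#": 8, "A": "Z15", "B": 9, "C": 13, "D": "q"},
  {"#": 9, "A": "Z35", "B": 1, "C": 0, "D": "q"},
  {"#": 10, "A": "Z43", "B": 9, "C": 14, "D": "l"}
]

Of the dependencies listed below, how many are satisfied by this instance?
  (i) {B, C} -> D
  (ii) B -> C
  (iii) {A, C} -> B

1

(i) {B, C} -> D: every LHS value maps to a single RHS value — holds.
(ii) B -> C: B=8: rows 1, 2, 5 → C takes values {13, 5} — violation; B=7: rows 3, 4, 6 → C takes values {14, 0, 13} — violation; B=9: rows 7, 8, 10 → C takes values {2, 13, 14} — violation — fails.
(iii) {A, C} -> B: (A=Z35, C=0): rows 4, 9 → B takes values {7, 1} — violation — fails.
1 of the 3 dependencies holds.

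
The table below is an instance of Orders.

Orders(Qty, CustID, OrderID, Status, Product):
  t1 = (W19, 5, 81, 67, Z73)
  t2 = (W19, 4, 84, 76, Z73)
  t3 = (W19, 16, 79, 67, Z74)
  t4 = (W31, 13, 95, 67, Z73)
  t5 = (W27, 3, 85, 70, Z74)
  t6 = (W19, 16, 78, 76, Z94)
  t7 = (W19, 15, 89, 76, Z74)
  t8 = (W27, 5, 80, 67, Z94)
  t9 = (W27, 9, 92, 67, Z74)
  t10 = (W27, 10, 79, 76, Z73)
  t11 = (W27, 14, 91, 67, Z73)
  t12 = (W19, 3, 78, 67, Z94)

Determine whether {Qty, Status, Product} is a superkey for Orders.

Yes

All 12 rows have distinct {Qty, Status, Product} values, so {Qty, Status, Product} → (all attributes) holds and {Qty, Status, Product} is a superkey.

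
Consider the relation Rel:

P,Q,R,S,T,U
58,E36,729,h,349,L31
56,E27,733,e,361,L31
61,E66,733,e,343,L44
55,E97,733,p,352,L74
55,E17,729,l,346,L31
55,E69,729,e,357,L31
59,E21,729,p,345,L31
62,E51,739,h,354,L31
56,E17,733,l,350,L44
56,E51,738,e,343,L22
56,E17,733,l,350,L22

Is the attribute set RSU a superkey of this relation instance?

All 11 rows have distinct RSU values, so RSU → (all attributes) holds and RSU is a superkey.

Yes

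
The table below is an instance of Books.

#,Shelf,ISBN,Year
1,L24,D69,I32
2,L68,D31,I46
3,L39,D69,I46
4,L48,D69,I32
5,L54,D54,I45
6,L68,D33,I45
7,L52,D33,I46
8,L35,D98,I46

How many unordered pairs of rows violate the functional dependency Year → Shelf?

Year=I32: violating pairs (1,4) — 1 pair.
Year=I46: violating pairs (2,3), (2,7), (2,8), (3,7), (3,8), (7,8) — 6 pairs.
Year=I45: violating pairs (5,6) — 1 pair.

8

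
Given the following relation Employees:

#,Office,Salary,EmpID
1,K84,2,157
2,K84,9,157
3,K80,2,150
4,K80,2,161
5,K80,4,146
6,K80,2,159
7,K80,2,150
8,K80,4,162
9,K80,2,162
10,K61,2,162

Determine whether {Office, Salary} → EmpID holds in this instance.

(Office=K84, Salary=2): row 1 → EmpID = 157 ✓
(Office=K84, Salary=9): row 2 → EmpID = 157 ✓
(Office=K80, Salary=2): rows 3, 4, 6, 7, 9 → EmpID takes values {150, 161, 159, 162} — violation
(Office=K80, Salary=4): rows 5, 8 → EmpID takes values {146, 162} — violation
(Office=K61, Salary=2): row 10 → EmpID = 162 ✓
Two rows agree on {Office, Salary} but differ on EmpID, so {Office, Salary} → EmpID does not hold.

No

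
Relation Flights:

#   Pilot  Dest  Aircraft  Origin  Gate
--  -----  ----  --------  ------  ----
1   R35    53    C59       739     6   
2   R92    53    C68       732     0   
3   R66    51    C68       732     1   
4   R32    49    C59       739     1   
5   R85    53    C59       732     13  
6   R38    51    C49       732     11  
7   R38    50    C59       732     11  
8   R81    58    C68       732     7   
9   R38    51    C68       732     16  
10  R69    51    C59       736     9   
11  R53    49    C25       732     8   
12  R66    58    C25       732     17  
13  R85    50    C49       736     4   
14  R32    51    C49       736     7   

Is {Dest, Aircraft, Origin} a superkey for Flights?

Rows 3 and 9 have the same {Dest, Aircraft, Origin} value (Dest=51, Aircraft=C68, Origin=732) but are distinct tuples, so {Dest, Aircraft, Origin} does not determine every attribute — not a superkey.

No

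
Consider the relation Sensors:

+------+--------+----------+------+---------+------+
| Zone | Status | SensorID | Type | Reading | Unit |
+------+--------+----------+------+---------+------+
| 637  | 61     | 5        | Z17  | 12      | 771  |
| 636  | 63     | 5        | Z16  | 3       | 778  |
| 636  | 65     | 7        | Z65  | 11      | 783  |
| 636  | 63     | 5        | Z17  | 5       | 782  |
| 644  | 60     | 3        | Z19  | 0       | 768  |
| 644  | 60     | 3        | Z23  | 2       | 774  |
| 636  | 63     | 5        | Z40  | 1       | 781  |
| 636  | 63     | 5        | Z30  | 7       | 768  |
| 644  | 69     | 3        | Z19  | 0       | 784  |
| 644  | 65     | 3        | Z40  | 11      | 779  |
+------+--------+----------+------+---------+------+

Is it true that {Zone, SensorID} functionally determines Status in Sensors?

No

(Zone=637, SensorID=5): 1 row → Status = 61 ✓
(Zone=636, SensorID=5): 4 rows → Status = 63, 63, 63, 63 ✓
(Zone=636, SensorID=7): 1 row → Status = 65 ✓
(Zone=644, SensorID=3): 4 rows → Status takes values {60, 69, 65} — violation
Two rows agree on {Zone, SensorID} but differ on Status, so {Zone, SensorID} -> Status does not hold.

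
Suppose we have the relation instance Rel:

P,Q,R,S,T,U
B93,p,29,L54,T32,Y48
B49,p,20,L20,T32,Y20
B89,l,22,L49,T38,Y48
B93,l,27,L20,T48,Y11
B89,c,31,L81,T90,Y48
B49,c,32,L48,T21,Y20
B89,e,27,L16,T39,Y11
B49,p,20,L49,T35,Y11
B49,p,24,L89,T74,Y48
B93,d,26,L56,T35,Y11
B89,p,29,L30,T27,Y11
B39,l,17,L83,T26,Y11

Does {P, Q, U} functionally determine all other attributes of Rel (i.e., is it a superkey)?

Yes

All 12 rows have distinct {P, Q, U} values, so {P, Q, U} → (all attributes) holds and {P, Q, U} is a superkey.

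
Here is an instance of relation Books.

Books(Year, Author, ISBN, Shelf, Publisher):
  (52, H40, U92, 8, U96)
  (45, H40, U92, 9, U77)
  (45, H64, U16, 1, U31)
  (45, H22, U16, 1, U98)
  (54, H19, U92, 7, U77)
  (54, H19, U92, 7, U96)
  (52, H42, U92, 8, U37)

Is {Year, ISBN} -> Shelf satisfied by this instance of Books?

Yes

(Year=52, ISBN=U92): 2 rows → Shelf = 8, 8 ✓
(Year=45, ISBN=U92): 1 row → Shelf = 9 ✓
(Year=45, ISBN=U16): 2 rows → Shelf = 1, 1 ✓
(Year=54, ISBN=U92): 2 rows → Shelf = 7, 7 ✓
Every {Year, ISBN} value is associated with a single Shelf value, so {Year, ISBN} -> Shelf holds.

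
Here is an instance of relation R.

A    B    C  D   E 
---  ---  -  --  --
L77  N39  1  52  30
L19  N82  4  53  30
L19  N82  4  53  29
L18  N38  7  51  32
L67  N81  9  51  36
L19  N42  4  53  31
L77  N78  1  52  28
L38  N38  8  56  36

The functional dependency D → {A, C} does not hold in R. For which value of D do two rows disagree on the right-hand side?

D=52: 2 rows → {A,C} = (L77, 1), (L77, 1) ✓
D=53: 3 rows → {A,C} = (L19, 4), (L19, 4), (L19, 4) ✓
D=51: 2 rows → {A,C} takes values {(L18, 7), (L67, 9)} — violation
D=56: 1 row → {A,C} = (L38, 8) ✓
The only D value with inconsistent RHS is D=51.

51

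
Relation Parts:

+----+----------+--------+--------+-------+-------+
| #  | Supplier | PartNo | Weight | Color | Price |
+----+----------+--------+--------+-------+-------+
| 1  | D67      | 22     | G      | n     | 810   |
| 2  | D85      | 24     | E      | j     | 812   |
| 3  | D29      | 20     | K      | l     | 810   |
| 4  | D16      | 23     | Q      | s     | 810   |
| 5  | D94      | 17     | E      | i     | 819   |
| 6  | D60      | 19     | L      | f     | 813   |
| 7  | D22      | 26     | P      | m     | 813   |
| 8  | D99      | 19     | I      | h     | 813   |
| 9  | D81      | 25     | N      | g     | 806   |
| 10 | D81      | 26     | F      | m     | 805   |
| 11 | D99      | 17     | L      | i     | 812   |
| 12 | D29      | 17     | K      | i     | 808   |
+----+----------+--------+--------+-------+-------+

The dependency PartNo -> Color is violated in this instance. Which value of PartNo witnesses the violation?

PartNo=22: row 1 → Color = n ✓
PartNo=24: row 2 → Color = j ✓
PartNo=20: row 3 → Color = l ✓
PartNo=23: row 4 → Color = s ✓
PartNo=17: rows 5, 11, 12 → Color = i, i, i ✓
PartNo=19: rows 6, 8 → Color takes values {f, h} — violation
PartNo=26: rows 7, 10 → Color = m, m ✓
PartNo=25: row 9 → Color = g ✓
The only PartNo value with inconsistent Color is PartNo=19.

19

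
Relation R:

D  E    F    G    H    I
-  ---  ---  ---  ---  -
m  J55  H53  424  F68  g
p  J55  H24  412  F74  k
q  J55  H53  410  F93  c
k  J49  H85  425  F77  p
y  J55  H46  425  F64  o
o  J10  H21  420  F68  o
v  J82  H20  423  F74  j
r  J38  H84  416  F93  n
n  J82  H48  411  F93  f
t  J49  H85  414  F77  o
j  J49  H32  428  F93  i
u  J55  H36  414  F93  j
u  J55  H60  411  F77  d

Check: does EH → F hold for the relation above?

No

(E=J55, H=F68): 1 row → F = H53 ✓
(E=J55, H=F74): 1 row → F = H24 ✓
(E=J55, H=F93): 2 rows → F takes values {H53, H36} — violation
(E=J49, H=F77): 2 rows → F = H85, H85 ✓
(E=J55, H=F64): 1 row → F = H46 ✓
(E=J10, H=F68): 1 row → F = H21 ✓
(E=J82, H=F74): 1 row → F = H20 ✓
(E=J38, H=F93): 1 row → F = H84 ✓
(E=J82, H=F93): 1 row → F = H48 ✓
(E=J49, H=F93): 1 row → F = H32 ✓
(E=J55, H=F77): 1 row → F = H60 ✓
Two rows agree on EH but differ on F, so EH → F does not hold.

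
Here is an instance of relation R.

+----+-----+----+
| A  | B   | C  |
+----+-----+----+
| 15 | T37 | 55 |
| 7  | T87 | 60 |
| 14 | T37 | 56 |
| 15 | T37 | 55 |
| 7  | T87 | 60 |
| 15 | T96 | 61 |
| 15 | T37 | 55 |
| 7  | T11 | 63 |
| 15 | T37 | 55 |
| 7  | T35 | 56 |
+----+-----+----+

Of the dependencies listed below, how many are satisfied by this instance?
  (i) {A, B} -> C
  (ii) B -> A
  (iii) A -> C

(i) {A, B} -> C: every LHS value maps to a single RHS value — holds.
(ii) B -> A: B=T37: 5 rows → A takes values {15, 14} — violation — fails.
(iii) A -> C: A=15: 5 rows → C takes values {55, 61} — violation; A=7: 4 rows → C takes values {60, 63, 56} — violation — fails.
1 of the 3 dependencies holds.

1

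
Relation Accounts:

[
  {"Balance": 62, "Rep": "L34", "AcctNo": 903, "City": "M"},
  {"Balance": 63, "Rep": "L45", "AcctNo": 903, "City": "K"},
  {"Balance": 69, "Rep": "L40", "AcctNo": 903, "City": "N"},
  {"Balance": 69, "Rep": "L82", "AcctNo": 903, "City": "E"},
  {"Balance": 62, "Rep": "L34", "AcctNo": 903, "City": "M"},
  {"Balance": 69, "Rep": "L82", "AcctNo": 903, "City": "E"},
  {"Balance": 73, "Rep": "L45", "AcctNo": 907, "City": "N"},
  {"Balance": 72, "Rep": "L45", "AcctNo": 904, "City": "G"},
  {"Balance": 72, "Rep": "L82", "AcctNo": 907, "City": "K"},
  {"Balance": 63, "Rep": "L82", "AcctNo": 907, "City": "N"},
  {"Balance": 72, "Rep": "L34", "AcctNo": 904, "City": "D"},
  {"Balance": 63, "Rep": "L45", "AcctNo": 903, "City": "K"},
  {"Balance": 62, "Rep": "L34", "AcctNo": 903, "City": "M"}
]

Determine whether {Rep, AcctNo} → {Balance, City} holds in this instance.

No

(Rep=L34, AcctNo=903): 3 rows → {Balance,City} = (62, M), (62, M), (62, M) ✓
(Rep=L45, AcctNo=903): 2 rows → {Balance,City} = (63, K), (63, K) ✓
(Rep=L40, AcctNo=903): 1 row → {Balance,City} = (69, N) ✓
(Rep=L82, AcctNo=903): 2 rows → {Balance,City} = (69, E), (69, E) ✓
(Rep=L45, AcctNo=907): 1 row → {Balance,City} = (73, N) ✓
(Rep=L45, AcctNo=904): 1 row → {Balance,City} = (72, G) ✓
(Rep=L82, AcctNo=907): 2 rows → {Balance,City} takes values {(72, K), (63, N)} — violation
(Rep=L34, AcctNo=904): 1 row → {Balance,City} = (72, D) ✓
Two rows agree on {Rep, AcctNo} but differ on {Balance, City}, so {Rep, AcctNo} → {Balance, City} does not hold.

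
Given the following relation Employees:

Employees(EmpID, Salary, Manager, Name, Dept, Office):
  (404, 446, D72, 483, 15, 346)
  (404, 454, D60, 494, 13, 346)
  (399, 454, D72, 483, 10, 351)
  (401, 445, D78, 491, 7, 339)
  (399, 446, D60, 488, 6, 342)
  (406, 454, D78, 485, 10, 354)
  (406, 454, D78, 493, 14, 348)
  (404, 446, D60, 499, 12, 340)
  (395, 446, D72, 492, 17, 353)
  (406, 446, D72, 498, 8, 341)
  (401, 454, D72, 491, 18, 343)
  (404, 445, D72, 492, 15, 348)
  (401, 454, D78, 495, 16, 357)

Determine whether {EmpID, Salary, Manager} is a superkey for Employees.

Two distinct rows share (EmpID=406, Salary=454, Manager=D78), so {EmpID, Salary, Manager} does not determine every attribute — not a superkey.

No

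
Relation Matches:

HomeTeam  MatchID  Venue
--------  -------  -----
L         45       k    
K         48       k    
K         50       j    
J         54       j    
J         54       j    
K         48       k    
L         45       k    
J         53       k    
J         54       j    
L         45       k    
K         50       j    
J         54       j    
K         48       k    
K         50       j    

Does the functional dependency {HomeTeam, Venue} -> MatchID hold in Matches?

(HomeTeam=L, Venue=k): 3 rows → MatchID = 45, 45, 45 ✓
(HomeTeam=K, Venue=k): 3 rows → MatchID = 48, 48, 48 ✓
(HomeTeam=K, Venue=j): 3 rows → MatchID = 50, 50, 50 ✓
(HomeTeam=J, Venue=j): 4 rows → MatchID = 54, 54, 54, 54 ✓
(HomeTeam=J, Venue=k): 1 row → MatchID = 53 ✓
Every {HomeTeam, Venue} value is associated with a single MatchID value, so {HomeTeam, Venue} -> MatchID holds.

Yes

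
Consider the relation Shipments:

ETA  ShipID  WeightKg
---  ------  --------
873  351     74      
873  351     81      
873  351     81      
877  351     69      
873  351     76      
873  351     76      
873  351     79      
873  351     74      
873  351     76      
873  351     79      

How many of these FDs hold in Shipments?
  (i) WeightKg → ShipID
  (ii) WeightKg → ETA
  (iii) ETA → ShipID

3

(i) WeightKg → ShipID: every LHS value maps to a single RHS value — holds.
(ii) WeightKg → ETA: every LHS value maps to a single RHS value — holds.
(iii) ETA → ShipID: every LHS value maps to a single RHS value — holds.
3 of the 3 dependencies hold.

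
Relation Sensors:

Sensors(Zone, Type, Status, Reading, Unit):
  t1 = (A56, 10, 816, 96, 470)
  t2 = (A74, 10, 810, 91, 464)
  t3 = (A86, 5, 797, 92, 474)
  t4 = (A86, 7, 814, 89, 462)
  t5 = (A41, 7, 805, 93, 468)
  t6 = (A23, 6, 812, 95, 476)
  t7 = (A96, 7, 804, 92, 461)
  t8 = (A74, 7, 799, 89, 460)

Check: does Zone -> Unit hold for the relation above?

No

Zone=A56: row 1 → Unit = 470 ✓
Zone=A74: rows 2, 8 → Unit takes values {464, 460} — violation
Zone=A86: rows 3, 4 → Unit takes values {474, 462} — violation
Zone=A41: row 5 → Unit = 468 ✓
Zone=A23: row 6 → Unit = 476 ✓
Zone=A96: row 7 → Unit = 461 ✓
Two rows agree on Zone but differ on Unit, so Zone -> Unit does not hold.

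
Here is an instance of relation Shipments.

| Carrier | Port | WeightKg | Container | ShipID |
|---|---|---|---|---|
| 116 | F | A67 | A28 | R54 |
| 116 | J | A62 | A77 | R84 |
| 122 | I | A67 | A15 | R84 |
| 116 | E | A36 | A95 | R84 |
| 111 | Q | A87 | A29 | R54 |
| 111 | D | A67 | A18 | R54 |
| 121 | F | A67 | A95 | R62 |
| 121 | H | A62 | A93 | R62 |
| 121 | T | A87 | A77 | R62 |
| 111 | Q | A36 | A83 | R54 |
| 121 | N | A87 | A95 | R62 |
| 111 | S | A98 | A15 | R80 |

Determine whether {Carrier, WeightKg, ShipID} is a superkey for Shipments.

No

Two distinct rows share (Carrier=121, WeightKg=A87, ShipID=R62), so {Carrier, WeightKg, ShipID} does not determine every attribute — not a superkey.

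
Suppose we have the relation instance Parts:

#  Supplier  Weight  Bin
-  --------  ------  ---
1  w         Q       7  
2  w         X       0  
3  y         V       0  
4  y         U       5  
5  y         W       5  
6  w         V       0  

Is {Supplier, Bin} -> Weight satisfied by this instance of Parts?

(Supplier=w, Bin=7): row 1 → Weight = Q ✓
(Supplier=w, Bin=0): rows 2, 6 → Weight takes values {X, V} — violation
(Supplier=y, Bin=0): row 3 → Weight = V ✓
(Supplier=y, Bin=5): rows 4, 5 → Weight takes values {U, W} — violation
Two rows agree on {Supplier, Bin} but differ on Weight, so {Supplier, Bin} -> Weight does not hold.

No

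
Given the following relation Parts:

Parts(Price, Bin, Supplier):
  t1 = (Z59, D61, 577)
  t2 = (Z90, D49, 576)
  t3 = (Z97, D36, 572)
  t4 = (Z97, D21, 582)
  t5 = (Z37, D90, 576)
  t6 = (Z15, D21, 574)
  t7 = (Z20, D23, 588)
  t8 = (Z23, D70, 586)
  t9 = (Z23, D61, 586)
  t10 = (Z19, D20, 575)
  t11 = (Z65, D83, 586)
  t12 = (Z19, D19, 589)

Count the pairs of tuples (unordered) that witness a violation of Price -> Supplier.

Price=Z97: violating pairs (3,4) — 1 pair.
Price=Z23: all 2 rows agree on Supplier — 0 pairs.
Price=Z19: violating pairs (10,12) — 1 pair.

2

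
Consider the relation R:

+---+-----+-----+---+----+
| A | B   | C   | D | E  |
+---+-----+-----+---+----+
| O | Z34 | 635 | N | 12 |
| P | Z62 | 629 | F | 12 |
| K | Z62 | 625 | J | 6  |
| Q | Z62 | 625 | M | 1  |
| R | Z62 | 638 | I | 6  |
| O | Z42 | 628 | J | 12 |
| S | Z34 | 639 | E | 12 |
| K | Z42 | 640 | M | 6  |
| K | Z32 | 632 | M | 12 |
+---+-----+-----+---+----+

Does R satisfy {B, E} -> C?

No

(B=Z34, E=12): 2 rows → C takes values {635, 639} — violation
(B=Z62, E=12): 1 row → C = 629 ✓
(B=Z62, E=6): 2 rows → C takes values {625, 638} — violation
(B=Z62, E=1): 1 row → C = 625 ✓
(B=Z42, E=12): 1 row → C = 628 ✓
(B=Z42, E=6): 1 row → C = 640 ✓
(B=Z32, E=12): 1 row → C = 632 ✓
Two rows agree on {B, E} but differ on C, so {B, E} -> C does not hold.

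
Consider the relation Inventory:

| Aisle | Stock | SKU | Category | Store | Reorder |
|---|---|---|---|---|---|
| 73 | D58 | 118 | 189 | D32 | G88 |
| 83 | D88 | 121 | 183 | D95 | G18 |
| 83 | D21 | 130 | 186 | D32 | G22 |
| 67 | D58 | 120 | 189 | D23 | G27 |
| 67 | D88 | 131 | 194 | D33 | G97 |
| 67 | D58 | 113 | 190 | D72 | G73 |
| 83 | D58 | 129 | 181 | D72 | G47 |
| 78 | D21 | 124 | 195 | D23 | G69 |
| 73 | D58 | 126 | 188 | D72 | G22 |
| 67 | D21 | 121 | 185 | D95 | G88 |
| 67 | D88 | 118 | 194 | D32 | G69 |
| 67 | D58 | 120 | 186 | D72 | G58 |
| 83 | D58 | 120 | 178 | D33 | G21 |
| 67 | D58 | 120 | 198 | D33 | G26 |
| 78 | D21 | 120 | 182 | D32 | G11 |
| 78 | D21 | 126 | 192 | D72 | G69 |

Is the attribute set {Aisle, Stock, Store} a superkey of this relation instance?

Two distinct rows share (Aisle=67, Stock=D58, Store=D72), so {Aisle, Stock, Store} does not determine every attribute — not a superkey.

No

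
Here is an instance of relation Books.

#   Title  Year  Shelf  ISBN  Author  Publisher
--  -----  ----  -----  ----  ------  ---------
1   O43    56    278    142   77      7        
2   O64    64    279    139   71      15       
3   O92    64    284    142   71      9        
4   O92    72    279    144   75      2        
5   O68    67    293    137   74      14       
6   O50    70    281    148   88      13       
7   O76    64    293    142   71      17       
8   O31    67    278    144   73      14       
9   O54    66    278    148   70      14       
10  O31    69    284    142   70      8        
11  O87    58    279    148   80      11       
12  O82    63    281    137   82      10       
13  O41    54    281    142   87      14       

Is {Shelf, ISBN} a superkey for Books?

Rows 3 and 10 have the same {Shelf, ISBN} value (Shelf=284, ISBN=142) but are distinct tuples, so {Shelf, ISBN} does not determine every attribute — not a superkey.

No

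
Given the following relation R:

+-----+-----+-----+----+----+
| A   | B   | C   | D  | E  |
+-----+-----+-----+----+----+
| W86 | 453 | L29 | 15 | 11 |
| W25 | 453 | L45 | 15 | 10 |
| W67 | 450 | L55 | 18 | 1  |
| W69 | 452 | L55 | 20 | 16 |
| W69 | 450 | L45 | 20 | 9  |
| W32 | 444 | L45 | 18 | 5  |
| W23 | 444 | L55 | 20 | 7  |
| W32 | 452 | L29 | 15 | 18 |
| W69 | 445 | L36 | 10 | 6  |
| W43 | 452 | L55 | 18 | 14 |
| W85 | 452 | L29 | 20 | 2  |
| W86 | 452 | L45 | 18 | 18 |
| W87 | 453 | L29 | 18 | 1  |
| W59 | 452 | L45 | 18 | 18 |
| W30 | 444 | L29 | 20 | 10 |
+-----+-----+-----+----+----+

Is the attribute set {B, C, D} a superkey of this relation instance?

Two distinct rows share (B=452, C=L45, D=18), so {B, C, D} does not determine every attribute — not a superkey.

No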